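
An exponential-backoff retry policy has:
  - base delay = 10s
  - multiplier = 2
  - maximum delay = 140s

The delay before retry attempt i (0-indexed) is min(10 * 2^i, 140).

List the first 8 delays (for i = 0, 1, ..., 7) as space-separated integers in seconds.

Computing each delay:
  i=0: min(10*2^0, 140) = 10
  i=1: min(10*2^1, 140) = 20
  i=2: min(10*2^2, 140) = 40
  i=3: min(10*2^3, 140) = 80
  i=4: min(10*2^4, 140) = 140
  i=5: min(10*2^5, 140) = 140
  i=6: min(10*2^6, 140) = 140
  i=7: min(10*2^7, 140) = 140

Answer: 10 20 40 80 140 140 140 140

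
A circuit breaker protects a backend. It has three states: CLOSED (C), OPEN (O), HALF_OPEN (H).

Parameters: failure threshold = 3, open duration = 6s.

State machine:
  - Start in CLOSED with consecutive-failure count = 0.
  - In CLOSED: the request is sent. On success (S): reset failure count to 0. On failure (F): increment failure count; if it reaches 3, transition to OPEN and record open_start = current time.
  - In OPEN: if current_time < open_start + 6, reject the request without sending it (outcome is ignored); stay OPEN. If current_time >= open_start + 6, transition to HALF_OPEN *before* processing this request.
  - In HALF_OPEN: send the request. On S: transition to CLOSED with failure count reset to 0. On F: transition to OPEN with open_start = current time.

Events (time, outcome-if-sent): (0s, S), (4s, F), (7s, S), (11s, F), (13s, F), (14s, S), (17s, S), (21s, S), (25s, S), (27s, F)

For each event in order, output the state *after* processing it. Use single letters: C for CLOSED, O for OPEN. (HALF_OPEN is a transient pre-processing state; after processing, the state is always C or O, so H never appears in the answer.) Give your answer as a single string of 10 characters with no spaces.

Answer: CCCCCCCCCC

Derivation:
State after each event:
  event#1 t=0s outcome=S: state=CLOSED
  event#2 t=4s outcome=F: state=CLOSED
  event#3 t=7s outcome=S: state=CLOSED
  event#4 t=11s outcome=F: state=CLOSED
  event#5 t=13s outcome=F: state=CLOSED
  event#6 t=14s outcome=S: state=CLOSED
  event#7 t=17s outcome=S: state=CLOSED
  event#8 t=21s outcome=S: state=CLOSED
  event#9 t=25s outcome=S: state=CLOSED
  event#10 t=27s outcome=F: state=CLOSED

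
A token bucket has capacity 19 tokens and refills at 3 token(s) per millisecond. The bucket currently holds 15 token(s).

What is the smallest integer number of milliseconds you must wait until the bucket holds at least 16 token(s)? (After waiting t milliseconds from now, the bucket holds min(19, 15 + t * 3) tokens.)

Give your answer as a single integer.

Answer: 1

Derivation:
Need 15 + t * 3 >= 16, so t >= 1/3.
Smallest integer t = ceil(1/3) = 1.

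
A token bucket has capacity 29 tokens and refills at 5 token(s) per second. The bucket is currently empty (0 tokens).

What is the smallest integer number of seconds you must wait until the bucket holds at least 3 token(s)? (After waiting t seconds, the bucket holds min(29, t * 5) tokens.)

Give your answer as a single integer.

Need t * 5 >= 3, so t >= 3/5.
Smallest integer t = ceil(3/5) = 1.

Answer: 1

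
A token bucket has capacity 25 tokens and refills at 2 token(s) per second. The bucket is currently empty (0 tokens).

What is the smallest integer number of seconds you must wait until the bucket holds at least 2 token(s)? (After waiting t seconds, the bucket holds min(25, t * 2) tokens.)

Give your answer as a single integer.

Answer: 1

Derivation:
Need t * 2 >= 2, so t >= 2/2.
Smallest integer t = ceil(2/2) = 1.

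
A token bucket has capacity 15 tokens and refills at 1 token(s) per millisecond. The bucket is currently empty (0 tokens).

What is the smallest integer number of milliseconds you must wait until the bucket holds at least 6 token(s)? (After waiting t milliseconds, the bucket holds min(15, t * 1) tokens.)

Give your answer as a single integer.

Answer: 6

Derivation:
Need t * 1 >= 6, so t >= 6/1.
Smallest integer t = ceil(6/1) = 6.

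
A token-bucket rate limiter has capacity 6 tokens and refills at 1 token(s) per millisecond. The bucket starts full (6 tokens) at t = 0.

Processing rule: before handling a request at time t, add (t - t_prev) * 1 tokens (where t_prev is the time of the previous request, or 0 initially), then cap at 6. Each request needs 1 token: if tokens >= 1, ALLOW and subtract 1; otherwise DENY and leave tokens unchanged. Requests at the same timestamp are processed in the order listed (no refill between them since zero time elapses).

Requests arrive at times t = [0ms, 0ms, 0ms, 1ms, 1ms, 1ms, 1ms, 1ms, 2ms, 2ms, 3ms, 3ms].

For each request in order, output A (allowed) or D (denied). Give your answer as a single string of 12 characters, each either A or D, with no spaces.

Simulating step by step:
  req#1 t=0ms: ALLOW
  req#2 t=0ms: ALLOW
  req#3 t=0ms: ALLOW
  req#4 t=1ms: ALLOW
  req#5 t=1ms: ALLOW
  req#6 t=1ms: ALLOW
  req#7 t=1ms: ALLOW
  req#8 t=1ms: DENY
  req#9 t=2ms: ALLOW
  req#10 t=2ms: DENY
  req#11 t=3ms: ALLOW
  req#12 t=3ms: DENY

Answer: AAAAAAADADAD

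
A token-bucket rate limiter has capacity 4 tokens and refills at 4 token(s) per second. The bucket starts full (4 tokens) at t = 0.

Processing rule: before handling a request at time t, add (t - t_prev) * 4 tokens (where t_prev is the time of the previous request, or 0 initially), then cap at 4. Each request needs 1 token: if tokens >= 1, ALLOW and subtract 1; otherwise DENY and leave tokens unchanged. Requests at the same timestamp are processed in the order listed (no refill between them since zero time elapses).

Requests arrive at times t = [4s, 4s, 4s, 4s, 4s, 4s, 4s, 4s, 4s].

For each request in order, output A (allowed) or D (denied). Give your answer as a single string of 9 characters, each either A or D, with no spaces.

Simulating step by step:
  req#1 t=4s: ALLOW
  req#2 t=4s: ALLOW
  req#3 t=4s: ALLOW
  req#4 t=4s: ALLOW
  req#5 t=4s: DENY
  req#6 t=4s: DENY
  req#7 t=4s: DENY
  req#8 t=4s: DENY
  req#9 t=4s: DENY

Answer: AAAADDDDD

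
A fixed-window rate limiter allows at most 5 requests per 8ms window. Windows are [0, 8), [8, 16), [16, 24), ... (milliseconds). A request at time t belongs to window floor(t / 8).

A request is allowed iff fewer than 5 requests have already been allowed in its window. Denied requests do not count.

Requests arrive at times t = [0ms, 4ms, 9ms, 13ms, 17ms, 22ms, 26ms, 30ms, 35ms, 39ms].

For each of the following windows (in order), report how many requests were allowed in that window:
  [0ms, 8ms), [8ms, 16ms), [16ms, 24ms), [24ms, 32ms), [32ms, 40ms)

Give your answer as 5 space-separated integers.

Processing requests:
  req#1 t=0ms (window 0): ALLOW
  req#2 t=4ms (window 0): ALLOW
  req#3 t=9ms (window 1): ALLOW
  req#4 t=13ms (window 1): ALLOW
  req#5 t=17ms (window 2): ALLOW
  req#6 t=22ms (window 2): ALLOW
  req#7 t=26ms (window 3): ALLOW
  req#8 t=30ms (window 3): ALLOW
  req#9 t=35ms (window 4): ALLOW
  req#10 t=39ms (window 4): ALLOW

Allowed counts by window: 2 2 2 2 2

Answer: 2 2 2 2 2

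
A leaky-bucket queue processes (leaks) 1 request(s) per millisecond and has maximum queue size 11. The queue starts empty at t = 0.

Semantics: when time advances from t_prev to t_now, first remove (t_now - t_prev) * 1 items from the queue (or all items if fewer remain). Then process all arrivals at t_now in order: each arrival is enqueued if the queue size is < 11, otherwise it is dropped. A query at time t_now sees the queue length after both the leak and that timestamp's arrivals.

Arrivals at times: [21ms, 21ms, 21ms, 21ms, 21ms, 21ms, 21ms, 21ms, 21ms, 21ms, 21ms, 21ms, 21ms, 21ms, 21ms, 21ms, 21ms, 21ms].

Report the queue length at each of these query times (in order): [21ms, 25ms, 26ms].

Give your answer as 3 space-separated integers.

Answer: 11 7 6

Derivation:
Queue lengths at query times:
  query t=21ms: backlog = 11
  query t=25ms: backlog = 7
  query t=26ms: backlog = 6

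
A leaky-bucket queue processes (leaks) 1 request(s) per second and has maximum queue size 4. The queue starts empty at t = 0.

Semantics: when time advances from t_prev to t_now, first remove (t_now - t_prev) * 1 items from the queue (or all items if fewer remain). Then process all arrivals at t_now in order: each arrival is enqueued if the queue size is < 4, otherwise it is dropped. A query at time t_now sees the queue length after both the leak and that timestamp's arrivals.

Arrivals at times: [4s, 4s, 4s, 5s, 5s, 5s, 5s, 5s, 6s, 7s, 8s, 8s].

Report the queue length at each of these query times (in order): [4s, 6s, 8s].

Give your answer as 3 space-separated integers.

Queue lengths at query times:
  query t=4s: backlog = 3
  query t=6s: backlog = 4
  query t=8s: backlog = 4

Answer: 3 4 4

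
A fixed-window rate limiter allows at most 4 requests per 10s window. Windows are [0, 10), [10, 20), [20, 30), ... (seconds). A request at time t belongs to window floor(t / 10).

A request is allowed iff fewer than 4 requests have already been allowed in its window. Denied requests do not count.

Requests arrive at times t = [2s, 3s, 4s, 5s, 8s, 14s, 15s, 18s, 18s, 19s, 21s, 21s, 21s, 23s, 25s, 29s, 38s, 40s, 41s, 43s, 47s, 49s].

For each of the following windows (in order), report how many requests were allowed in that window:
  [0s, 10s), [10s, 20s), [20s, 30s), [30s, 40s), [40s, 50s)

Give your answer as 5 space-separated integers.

Answer: 4 4 4 1 4

Derivation:
Processing requests:
  req#1 t=2s (window 0): ALLOW
  req#2 t=3s (window 0): ALLOW
  req#3 t=4s (window 0): ALLOW
  req#4 t=5s (window 0): ALLOW
  req#5 t=8s (window 0): DENY
  req#6 t=14s (window 1): ALLOW
  req#7 t=15s (window 1): ALLOW
  req#8 t=18s (window 1): ALLOW
  req#9 t=18s (window 1): ALLOW
  req#10 t=19s (window 1): DENY
  req#11 t=21s (window 2): ALLOW
  req#12 t=21s (window 2): ALLOW
  req#13 t=21s (window 2): ALLOW
  req#14 t=23s (window 2): ALLOW
  req#15 t=25s (window 2): DENY
  req#16 t=29s (window 2): DENY
  req#17 t=38s (window 3): ALLOW
  req#18 t=40s (window 4): ALLOW
  req#19 t=41s (window 4): ALLOW
  req#20 t=43s (window 4): ALLOW
  req#21 t=47s (window 4): ALLOW
  req#22 t=49s (window 4): DENY

Allowed counts by window: 4 4 4 1 4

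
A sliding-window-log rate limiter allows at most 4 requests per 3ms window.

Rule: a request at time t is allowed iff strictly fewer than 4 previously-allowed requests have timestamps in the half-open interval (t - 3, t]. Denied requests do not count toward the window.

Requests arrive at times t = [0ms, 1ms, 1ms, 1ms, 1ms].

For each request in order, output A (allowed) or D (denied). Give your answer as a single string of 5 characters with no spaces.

Tracking allowed requests in the window:
  req#1 t=0ms: ALLOW
  req#2 t=1ms: ALLOW
  req#3 t=1ms: ALLOW
  req#4 t=1ms: ALLOW
  req#5 t=1ms: DENY

Answer: AAAAD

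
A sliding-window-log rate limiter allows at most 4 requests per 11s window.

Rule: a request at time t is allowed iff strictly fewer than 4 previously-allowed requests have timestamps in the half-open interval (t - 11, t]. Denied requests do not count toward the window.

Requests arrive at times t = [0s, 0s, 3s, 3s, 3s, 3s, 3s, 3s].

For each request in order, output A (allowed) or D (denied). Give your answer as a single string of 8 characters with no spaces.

Answer: AAAADDDD

Derivation:
Tracking allowed requests in the window:
  req#1 t=0s: ALLOW
  req#2 t=0s: ALLOW
  req#3 t=3s: ALLOW
  req#4 t=3s: ALLOW
  req#5 t=3s: DENY
  req#6 t=3s: DENY
  req#7 t=3s: DENY
  req#8 t=3s: DENY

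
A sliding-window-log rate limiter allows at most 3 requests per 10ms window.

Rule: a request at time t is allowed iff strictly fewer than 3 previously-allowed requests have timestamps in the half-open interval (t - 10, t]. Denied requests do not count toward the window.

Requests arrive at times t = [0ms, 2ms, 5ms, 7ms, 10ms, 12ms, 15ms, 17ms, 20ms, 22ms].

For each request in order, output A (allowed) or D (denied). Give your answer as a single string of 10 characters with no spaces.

Tracking allowed requests in the window:
  req#1 t=0ms: ALLOW
  req#2 t=2ms: ALLOW
  req#3 t=5ms: ALLOW
  req#4 t=7ms: DENY
  req#5 t=10ms: ALLOW
  req#6 t=12ms: ALLOW
  req#7 t=15ms: ALLOW
  req#8 t=17ms: DENY
  req#9 t=20ms: ALLOW
  req#10 t=22ms: ALLOW

Answer: AAADAAADAA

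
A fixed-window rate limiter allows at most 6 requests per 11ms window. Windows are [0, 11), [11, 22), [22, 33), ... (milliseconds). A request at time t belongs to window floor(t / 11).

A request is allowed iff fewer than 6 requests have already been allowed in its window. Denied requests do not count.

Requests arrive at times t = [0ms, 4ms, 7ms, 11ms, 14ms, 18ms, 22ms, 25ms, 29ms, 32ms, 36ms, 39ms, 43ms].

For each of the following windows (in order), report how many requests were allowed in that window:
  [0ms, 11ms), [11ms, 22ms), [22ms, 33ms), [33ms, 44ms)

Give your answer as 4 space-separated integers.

Answer: 3 3 4 3

Derivation:
Processing requests:
  req#1 t=0ms (window 0): ALLOW
  req#2 t=4ms (window 0): ALLOW
  req#3 t=7ms (window 0): ALLOW
  req#4 t=11ms (window 1): ALLOW
  req#5 t=14ms (window 1): ALLOW
  req#6 t=18ms (window 1): ALLOW
  req#7 t=22ms (window 2): ALLOW
  req#8 t=25ms (window 2): ALLOW
  req#9 t=29ms (window 2): ALLOW
  req#10 t=32ms (window 2): ALLOW
  req#11 t=36ms (window 3): ALLOW
  req#12 t=39ms (window 3): ALLOW
  req#13 t=43ms (window 3): ALLOW

Allowed counts by window: 3 3 4 3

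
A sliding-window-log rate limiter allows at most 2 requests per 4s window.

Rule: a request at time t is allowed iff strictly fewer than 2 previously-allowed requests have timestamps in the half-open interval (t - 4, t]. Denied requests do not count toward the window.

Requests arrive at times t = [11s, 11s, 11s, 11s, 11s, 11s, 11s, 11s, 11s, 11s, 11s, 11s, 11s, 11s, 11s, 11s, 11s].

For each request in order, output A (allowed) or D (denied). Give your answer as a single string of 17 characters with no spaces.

Answer: AADDDDDDDDDDDDDDD

Derivation:
Tracking allowed requests in the window:
  req#1 t=11s: ALLOW
  req#2 t=11s: ALLOW
  req#3 t=11s: DENY
  req#4 t=11s: DENY
  req#5 t=11s: DENY
  req#6 t=11s: DENY
  req#7 t=11s: DENY
  req#8 t=11s: DENY
  req#9 t=11s: DENY
  req#10 t=11s: DENY
  req#11 t=11s: DENY
  req#12 t=11s: DENY
  req#13 t=11s: DENY
  req#14 t=11s: DENY
  req#15 t=11s: DENY
  req#16 t=11s: DENY
  req#17 t=11s: DENY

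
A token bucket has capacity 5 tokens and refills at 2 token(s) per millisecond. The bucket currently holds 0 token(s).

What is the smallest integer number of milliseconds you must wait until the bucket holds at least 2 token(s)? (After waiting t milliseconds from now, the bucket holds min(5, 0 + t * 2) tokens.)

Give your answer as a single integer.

Answer: 1

Derivation:
Need 0 + t * 2 >= 2, so t >= 2/2.
Smallest integer t = ceil(2/2) = 1.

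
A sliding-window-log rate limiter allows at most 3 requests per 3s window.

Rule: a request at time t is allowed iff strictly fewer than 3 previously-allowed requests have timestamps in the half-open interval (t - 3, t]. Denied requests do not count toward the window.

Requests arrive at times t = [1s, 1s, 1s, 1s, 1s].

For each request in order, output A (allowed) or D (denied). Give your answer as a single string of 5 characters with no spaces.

Tracking allowed requests in the window:
  req#1 t=1s: ALLOW
  req#2 t=1s: ALLOW
  req#3 t=1s: ALLOW
  req#4 t=1s: DENY
  req#5 t=1s: DENY

Answer: AAADD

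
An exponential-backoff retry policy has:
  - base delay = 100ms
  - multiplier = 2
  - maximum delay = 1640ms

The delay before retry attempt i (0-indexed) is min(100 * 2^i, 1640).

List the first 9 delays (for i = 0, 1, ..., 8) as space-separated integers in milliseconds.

Computing each delay:
  i=0: min(100*2^0, 1640) = 100
  i=1: min(100*2^1, 1640) = 200
  i=2: min(100*2^2, 1640) = 400
  i=3: min(100*2^3, 1640) = 800
  i=4: min(100*2^4, 1640) = 1600
  i=5: min(100*2^5, 1640) = 1640
  i=6: min(100*2^6, 1640) = 1640
  i=7: min(100*2^7, 1640) = 1640
  i=8: min(100*2^8, 1640) = 1640

Answer: 100 200 400 800 1600 1640 1640 1640 1640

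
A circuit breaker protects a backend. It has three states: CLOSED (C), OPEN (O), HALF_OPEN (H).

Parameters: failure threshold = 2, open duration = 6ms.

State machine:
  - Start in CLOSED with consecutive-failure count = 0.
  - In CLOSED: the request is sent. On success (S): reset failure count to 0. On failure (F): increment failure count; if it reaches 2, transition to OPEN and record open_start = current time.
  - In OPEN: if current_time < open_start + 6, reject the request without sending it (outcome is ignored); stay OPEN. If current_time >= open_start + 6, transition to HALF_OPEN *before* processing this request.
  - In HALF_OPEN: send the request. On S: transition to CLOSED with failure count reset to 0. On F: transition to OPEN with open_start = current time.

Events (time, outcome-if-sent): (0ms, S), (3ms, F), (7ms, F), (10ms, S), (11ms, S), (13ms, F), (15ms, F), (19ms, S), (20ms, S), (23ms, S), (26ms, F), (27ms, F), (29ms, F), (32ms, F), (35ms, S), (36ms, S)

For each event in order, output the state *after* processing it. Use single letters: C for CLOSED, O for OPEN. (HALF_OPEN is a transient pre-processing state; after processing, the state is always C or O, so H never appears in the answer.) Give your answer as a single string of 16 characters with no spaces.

State after each event:
  event#1 t=0ms outcome=S: state=CLOSED
  event#2 t=3ms outcome=F: state=CLOSED
  event#3 t=7ms outcome=F: state=OPEN
  event#4 t=10ms outcome=S: state=OPEN
  event#5 t=11ms outcome=S: state=OPEN
  event#6 t=13ms outcome=F: state=OPEN
  event#7 t=15ms outcome=F: state=OPEN
  event#8 t=19ms outcome=S: state=CLOSED
  event#9 t=20ms outcome=S: state=CLOSED
  event#10 t=23ms outcome=S: state=CLOSED
  event#11 t=26ms outcome=F: state=CLOSED
  event#12 t=27ms outcome=F: state=OPEN
  event#13 t=29ms outcome=F: state=OPEN
  event#14 t=32ms outcome=F: state=OPEN
  event#15 t=35ms outcome=S: state=CLOSED
  event#16 t=36ms outcome=S: state=CLOSED

Answer: CCOOOOOCCCCOOOCC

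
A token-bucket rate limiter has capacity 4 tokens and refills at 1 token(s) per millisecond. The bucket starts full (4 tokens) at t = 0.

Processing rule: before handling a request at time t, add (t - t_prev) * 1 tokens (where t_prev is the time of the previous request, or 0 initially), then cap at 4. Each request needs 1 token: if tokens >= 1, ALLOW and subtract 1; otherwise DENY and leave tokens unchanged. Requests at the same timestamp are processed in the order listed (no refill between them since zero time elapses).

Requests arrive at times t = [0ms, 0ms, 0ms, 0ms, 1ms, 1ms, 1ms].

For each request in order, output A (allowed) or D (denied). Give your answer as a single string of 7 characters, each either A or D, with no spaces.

Simulating step by step:
  req#1 t=0ms: ALLOW
  req#2 t=0ms: ALLOW
  req#3 t=0ms: ALLOW
  req#4 t=0ms: ALLOW
  req#5 t=1ms: ALLOW
  req#6 t=1ms: DENY
  req#7 t=1ms: DENY

Answer: AAAAADD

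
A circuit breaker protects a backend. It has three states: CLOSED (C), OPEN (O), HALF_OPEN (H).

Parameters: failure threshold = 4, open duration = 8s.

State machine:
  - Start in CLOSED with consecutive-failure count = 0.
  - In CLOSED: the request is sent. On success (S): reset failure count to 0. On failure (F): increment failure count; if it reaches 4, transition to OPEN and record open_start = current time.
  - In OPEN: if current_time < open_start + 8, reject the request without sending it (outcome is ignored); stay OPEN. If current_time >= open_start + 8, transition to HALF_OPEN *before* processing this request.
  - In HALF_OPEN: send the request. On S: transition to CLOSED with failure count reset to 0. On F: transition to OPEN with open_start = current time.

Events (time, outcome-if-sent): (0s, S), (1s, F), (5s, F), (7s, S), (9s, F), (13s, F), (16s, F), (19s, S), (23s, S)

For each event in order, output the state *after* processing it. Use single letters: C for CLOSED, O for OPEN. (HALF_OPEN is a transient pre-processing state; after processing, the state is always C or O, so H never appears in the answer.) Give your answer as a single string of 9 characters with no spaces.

State after each event:
  event#1 t=0s outcome=S: state=CLOSED
  event#2 t=1s outcome=F: state=CLOSED
  event#3 t=5s outcome=F: state=CLOSED
  event#4 t=7s outcome=S: state=CLOSED
  event#5 t=9s outcome=F: state=CLOSED
  event#6 t=13s outcome=F: state=CLOSED
  event#7 t=16s outcome=F: state=CLOSED
  event#8 t=19s outcome=S: state=CLOSED
  event#9 t=23s outcome=S: state=CLOSED

Answer: CCCCCCCCC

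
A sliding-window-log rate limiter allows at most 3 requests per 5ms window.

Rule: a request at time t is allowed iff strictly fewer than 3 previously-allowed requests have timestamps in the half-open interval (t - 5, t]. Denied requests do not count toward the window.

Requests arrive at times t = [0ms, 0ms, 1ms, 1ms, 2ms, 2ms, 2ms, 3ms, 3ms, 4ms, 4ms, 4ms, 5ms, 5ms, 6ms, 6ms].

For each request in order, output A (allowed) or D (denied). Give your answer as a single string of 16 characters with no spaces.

Tracking allowed requests in the window:
  req#1 t=0ms: ALLOW
  req#2 t=0ms: ALLOW
  req#3 t=1ms: ALLOW
  req#4 t=1ms: DENY
  req#5 t=2ms: DENY
  req#6 t=2ms: DENY
  req#7 t=2ms: DENY
  req#8 t=3ms: DENY
  req#9 t=3ms: DENY
  req#10 t=4ms: DENY
  req#11 t=4ms: DENY
  req#12 t=4ms: DENY
  req#13 t=5ms: ALLOW
  req#14 t=5ms: ALLOW
  req#15 t=6ms: ALLOW
  req#16 t=6ms: DENY

Answer: AAADDDDDDDDDAAAD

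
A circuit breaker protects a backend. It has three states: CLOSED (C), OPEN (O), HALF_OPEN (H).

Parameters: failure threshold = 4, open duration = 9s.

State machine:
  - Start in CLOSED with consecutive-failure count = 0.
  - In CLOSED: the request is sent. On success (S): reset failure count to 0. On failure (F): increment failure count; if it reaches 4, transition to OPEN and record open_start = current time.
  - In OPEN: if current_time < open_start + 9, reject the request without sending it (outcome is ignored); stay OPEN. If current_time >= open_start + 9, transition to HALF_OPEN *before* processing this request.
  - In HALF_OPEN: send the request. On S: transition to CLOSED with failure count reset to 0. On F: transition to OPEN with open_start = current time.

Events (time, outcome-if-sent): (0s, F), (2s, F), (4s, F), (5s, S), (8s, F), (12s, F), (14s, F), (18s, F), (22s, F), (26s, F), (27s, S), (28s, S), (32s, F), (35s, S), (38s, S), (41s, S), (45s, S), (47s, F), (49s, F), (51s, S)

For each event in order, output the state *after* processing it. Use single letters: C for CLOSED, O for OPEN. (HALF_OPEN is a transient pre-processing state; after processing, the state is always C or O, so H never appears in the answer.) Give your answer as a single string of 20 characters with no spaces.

Answer: CCCCCCCOOOCCCCCCCCCC

Derivation:
State after each event:
  event#1 t=0s outcome=F: state=CLOSED
  event#2 t=2s outcome=F: state=CLOSED
  event#3 t=4s outcome=F: state=CLOSED
  event#4 t=5s outcome=S: state=CLOSED
  event#5 t=8s outcome=F: state=CLOSED
  event#6 t=12s outcome=F: state=CLOSED
  event#7 t=14s outcome=F: state=CLOSED
  event#8 t=18s outcome=F: state=OPEN
  event#9 t=22s outcome=F: state=OPEN
  event#10 t=26s outcome=F: state=OPEN
  event#11 t=27s outcome=S: state=CLOSED
  event#12 t=28s outcome=S: state=CLOSED
  event#13 t=32s outcome=F: state=CLOSED
  event#14 t=35s outcome=S: state=CLOSED
  event#15 t=38s outcome=S: state=CLOSED
  event#16 t=41s outcome=S: state=CLOSED
  event#17 t=45s outcome=S: state=CLOSED
  event#18 t=47s outcome=F: state=CLOSED
  event#19 t=49s outcome=F: state=CLOSED
  event#20 t=51s outcome=S: state=CLOSED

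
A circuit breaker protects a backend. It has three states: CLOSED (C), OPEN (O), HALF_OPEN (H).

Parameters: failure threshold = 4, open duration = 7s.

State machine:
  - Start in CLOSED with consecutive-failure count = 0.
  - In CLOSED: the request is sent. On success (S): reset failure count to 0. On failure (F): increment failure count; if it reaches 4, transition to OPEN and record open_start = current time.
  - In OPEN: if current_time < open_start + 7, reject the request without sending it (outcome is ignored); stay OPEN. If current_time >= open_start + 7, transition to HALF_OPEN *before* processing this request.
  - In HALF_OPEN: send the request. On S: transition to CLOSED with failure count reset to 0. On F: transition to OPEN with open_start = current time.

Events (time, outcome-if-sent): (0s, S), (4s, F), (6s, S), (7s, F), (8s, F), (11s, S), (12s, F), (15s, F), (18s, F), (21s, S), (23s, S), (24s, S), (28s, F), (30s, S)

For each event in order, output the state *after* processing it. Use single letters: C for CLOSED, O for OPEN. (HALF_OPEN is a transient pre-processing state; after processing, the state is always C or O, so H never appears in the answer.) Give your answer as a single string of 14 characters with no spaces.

State after each event:
  event#1 t=0s outcome=S: state=CLOSED
  event#2 t=4s outcome=F: state=CLOSED
  event#3 t=6s outcome=S: state=CLOSED
  event#4 t=7s outcome=F: state=CLOSED
  event#5 t=8s outcome=F: state=CLOSED
  event#6 t=11s outcome=S: state=CLOSED
  event#7 t=12s outcome=F: state=CLOSED
  event#8 t=15s outcome=F: state=CLOSED
  event#9 t=18s outcome=F: state=CLOSED
  event#10 t=21s outcome=S: state=CLOSED
  event#11 t=23s outcome=S: state=CLOSED
  event#12 t=24s outcome=S: state=CLOSED
  event#13 t=28s outcome=F: state=CLOSED
  event#14 t=30s outcome=S: state=CLOSED

Answer: CCCCCCCCCCCCCC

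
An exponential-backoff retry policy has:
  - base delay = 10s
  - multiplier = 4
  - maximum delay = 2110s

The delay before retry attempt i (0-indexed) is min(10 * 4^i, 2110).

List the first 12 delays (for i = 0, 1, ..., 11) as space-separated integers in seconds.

Computing each delay:
  i=0: min(10*4^0, 2110) = 10
  i=1: min(10*4^1, 2110) = 40
  i=2: min(10*4^2, 2110) = 160
  i=3: min(10*4^3, 2110) = 640
  i=4: min(10*4^4, 2110) = 2110
  i=5: min(10*4^5, 2110) = 2110
  i=6: min(10*4^6, 2110) = 2110
  i=7: min(10*4^7, 2110) = 2110
  i=8: min(10*4^8, 2110) = 2110
  i=9: min(10*4^9, 2110) = 2110
  i=10: min(10*4^10, 2110) = 2110
  i=11: min(10*4^11, 2110) = 2110

Answer: 10 40 160 640 2110 2110 2110 2110 2110 2110 2110 2110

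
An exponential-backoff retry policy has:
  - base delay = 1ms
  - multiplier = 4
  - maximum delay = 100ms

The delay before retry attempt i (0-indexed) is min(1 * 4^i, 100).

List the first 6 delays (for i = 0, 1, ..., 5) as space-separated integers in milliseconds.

Computing each delay:
  i=0: min(1*4^0, 100) = 1
  i=1: min(1*4^1, 100) = 4
  i=2: min(1*4^2, 100) = 16
  i=3: min(1*4^3, 100) = 64
  i=4: min(1*4^4, 100) = 100
  i=5: min(1*4^5, 100) = 100

Answer: 1 4 16 64 100 100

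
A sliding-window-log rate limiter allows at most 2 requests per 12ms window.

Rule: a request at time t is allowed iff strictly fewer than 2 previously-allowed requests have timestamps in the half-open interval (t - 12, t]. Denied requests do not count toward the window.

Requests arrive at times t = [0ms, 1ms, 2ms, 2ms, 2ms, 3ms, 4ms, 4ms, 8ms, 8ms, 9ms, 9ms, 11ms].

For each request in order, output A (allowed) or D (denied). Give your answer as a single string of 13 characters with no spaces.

Tracking allowed requests in the window:
  req#1 t=0ms: ALLOW
  req#2 t=1ms: ALLOW
  req#3 t=2ms: DENY
  req#4 t=2ms: DENY
  req#5 t=2ms: DENY
  req#6 t=3ms: DENY
  req#7 t=4ms: DENY
  req#8 t=4ms: DENY
  req#9 t=8ms: DENY
  req#10 t=8ms: DENY
  req#11 t=9ms: DENY
  req#12 t=9ms: DENY
  req#13 t=11ms: DENY

Answer: AADDDDDDDDDDD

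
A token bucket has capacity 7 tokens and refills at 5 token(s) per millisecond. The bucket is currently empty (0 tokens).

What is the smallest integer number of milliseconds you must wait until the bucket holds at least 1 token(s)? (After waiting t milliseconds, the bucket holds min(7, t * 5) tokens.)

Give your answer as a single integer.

Need t * 5 >= 1, so t >= 1/5.
Smallest integer t = ceil(1/5) = 1.

Answer: 1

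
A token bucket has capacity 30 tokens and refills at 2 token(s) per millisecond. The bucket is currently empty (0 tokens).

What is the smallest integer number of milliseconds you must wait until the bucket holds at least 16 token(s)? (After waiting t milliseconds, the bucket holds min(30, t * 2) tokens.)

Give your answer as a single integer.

Need t * 2 >= 16, so t >= 16/2.
Smallest integer t = ceil(16/2) = 8.

Answer: 8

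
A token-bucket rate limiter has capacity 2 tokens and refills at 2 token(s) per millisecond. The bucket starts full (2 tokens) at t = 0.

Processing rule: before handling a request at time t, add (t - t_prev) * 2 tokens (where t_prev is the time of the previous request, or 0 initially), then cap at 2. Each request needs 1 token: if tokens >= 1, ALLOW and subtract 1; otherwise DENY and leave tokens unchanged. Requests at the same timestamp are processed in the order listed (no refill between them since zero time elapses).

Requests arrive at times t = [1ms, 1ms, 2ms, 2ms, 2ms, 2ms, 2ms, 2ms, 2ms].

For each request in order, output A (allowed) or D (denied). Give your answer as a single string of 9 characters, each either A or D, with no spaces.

Simulating step by step:
  req#1 t=1ms: ALLOW
  req#2 t=1ms: ALLOW
  req#3 t=2ms: ALLOW
  req#4 t=2ms: ALLOW
  req#5 t=2ms: DENY
  req#6 t=2ms: DENY
  req#7 t=2ms: DENY
  req#8 t=2ms: DENY
  req#9 t=2ms: DENY

Answer: AAAADDDDD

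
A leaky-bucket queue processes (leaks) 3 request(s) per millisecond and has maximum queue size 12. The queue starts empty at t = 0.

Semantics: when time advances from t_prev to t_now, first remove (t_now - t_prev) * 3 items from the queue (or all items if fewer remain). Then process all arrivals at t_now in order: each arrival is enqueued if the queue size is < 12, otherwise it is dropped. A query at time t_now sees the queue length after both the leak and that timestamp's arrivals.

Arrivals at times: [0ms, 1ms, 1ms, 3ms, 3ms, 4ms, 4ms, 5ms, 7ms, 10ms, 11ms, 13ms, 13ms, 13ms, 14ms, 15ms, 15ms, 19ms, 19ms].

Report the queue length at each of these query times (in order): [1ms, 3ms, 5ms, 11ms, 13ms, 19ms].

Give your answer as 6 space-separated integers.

Queue lengths at query times:
  query t=1ms: backlog = 2
  query t=3ms: backlog = 2
  query t=5ms: backlog = 1
  query t=11ms: backlog = 1
  query t=13ms: backlog = 3
  query t=19ms: backlog = 2

Answer: 2 2 1 1 3 2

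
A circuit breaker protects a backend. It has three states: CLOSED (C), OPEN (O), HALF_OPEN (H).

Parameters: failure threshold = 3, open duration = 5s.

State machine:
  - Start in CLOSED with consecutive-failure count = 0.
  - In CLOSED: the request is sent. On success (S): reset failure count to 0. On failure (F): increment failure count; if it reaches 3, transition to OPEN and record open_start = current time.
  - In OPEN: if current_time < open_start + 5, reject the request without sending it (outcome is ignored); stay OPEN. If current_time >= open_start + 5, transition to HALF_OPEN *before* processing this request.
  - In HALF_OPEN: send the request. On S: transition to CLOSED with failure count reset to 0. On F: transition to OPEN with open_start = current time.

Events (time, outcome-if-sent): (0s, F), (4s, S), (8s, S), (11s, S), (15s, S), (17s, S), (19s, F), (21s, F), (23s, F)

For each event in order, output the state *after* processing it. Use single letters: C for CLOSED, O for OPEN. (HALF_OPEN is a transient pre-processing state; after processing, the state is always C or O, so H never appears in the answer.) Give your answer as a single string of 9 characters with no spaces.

Answer: CCCCCCCCO

Derivation:
State after each event:
  event#1 t=0s outcome=F: state=CLOSED
  event#2 t=4s outcome=S: state=CLOSED
  event#3 t=8s outcome=S: state=CLOSED
  event#4 t=11s outcome=S: state=CLOSED
  event#5 t=15s outcome=S: state=CLOSED
  event#6 t=17s outcome=S: state=CLOSED
  event#7 t=19s outcome=F: state=CLOSED
  event#8 t=21s outcome=F: state=CLOSED
  event#9 t=23s outcome=F: state=OPEN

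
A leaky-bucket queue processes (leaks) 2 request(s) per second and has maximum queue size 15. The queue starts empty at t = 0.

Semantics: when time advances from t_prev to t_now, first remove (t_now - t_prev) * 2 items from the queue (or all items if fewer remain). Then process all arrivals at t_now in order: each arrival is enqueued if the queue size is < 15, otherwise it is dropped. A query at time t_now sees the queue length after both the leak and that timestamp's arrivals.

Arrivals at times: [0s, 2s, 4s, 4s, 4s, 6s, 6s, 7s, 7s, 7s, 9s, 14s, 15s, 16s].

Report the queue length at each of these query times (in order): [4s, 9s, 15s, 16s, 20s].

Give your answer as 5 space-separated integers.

Answer: 3 1 1 1 0

Derivation:
Queue lengths at query times:
  query t=4s: backlog = 3
  query t=9s: backlog = 1
  query t=15s: backlog = 1
  query t=16s: backlog = 1
  query t=20s: backlog = 0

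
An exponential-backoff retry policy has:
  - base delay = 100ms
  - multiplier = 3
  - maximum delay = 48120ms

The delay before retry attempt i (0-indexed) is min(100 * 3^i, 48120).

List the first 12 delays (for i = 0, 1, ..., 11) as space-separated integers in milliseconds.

Answer: 100 300 900 2700 8100 24300 48120 48120 48120 48120 48120 48120

Derivation:
Computing each delay:
  i=0: min(100*3^0, 48120) = 100
  i=1: min(100*3^1, 48120) = 300
  i=2: min(100*3^2, 48120) = 900
  i=3: min(100*3^3, 48120) = 2700
  i=4: min(100*3^4, 48120) = 8100
  i=5: min(100*3^5, 48120) = 24300
  i=6: min(100*3^6, 48120) = 48120
  i=7: min(100*3^7, 48120) = 48120
  i=8: min(100*3^8, 48120) = 48120
  i=9: min(100*3^9, 48120) = 48120
  i=10: min(100*3^10, 48120) = 48120
  i=11: min(100*3^11, 48120) = 48120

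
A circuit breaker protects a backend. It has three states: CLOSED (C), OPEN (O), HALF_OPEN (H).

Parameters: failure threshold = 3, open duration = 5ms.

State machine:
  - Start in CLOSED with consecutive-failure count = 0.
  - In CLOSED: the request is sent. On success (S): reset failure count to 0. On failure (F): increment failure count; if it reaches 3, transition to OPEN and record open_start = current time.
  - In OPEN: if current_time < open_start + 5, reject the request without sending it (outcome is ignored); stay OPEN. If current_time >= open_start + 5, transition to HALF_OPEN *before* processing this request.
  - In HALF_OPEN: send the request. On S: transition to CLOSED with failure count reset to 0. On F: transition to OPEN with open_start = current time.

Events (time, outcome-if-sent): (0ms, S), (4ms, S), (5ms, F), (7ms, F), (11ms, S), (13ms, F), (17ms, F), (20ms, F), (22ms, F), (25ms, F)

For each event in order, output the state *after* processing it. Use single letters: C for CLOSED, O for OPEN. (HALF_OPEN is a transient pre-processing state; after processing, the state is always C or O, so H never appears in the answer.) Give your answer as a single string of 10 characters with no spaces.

Answer: CCCCCCCOOO

Derivation:
State after each event:
  event#1 t=0ms outcome=S: state=CLOSED
  event#2 t=4ms outcome=S: state=CLOSED
  event#3 t=5ms outcome=F: state=CLOSED
  event#4 t=7ms outcome=F: state=CLOSED
  event#5 t=11ms outcome=S: state=CLOSED
  event#6 t=13ms outcome=F: state=CLOSED
  event#7 t=17ms outcome=F: state=CLOSED
  event#8 t=20ms outcome=F: state=OPEN
  event#9 t=22ms outcome=F: state=OPEN
  event#10 t=25ms outcome=F: state=OPEN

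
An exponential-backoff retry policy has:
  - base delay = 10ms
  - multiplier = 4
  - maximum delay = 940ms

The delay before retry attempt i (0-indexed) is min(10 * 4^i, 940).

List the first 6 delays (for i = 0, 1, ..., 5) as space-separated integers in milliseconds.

Answer: 10 40 160 640 940 940

Derivation:
Computing each delay:
  i=0: min(10*4^0, 940) = 10
  i=1: min(10*4^1, 940) = 40
  i=2: min(10*4^2, 940) = 160
  i=3: min(10*4^3, 940) = 640
  i=4: min(10*4^4, 940) = 940
  i=5: min(10*4^5, 940) = 940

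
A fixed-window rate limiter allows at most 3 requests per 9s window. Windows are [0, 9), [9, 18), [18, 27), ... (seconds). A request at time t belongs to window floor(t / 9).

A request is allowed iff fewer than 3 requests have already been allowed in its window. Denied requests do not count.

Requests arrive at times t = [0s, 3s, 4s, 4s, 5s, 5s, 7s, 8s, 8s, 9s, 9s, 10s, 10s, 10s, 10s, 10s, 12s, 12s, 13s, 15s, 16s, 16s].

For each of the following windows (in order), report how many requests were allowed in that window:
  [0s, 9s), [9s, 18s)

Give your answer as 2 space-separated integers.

Processing requests:
  req#1 t=0s (window 0): ALLOW
  req#2 t=3s (window 0): ALLOW
  req#3 t=4s (window 0): ALLOW
  req#4 t=4s (window 0): DENY
  req#5 t=5s (window 0): DENY
  req#6 t=5s (window 0): DENY
  req#7 t=7s (window 0): DENY
  req#8 t=8s (window 0): DENY
  req#9 t=8s (window 0): DENY
  req#10 t=9s (window 1): ALLOW
  req#11 t=9s (window 1): ALLOW
  req#12 t=10s (window 1): ALLOW
  req#13 t=10s (window 1): DENY
  req#14 t=10s (window 1): DENY
  req#15 t=10s (window 1): DENY
  req#16 t=10s (window 1): DENY
  req#17 t=12s (window 1): DENY
  req#18 t=12s (window 1): DENY
  req#19 t=13s (window 1): DENY
  req#20 t=15s (window 1): DENY
  req#21 t=16s (window 1): DENY
  req#22 t=16s (window 1): DENY

Allowed counts by window: 3 3

Answer: 3 3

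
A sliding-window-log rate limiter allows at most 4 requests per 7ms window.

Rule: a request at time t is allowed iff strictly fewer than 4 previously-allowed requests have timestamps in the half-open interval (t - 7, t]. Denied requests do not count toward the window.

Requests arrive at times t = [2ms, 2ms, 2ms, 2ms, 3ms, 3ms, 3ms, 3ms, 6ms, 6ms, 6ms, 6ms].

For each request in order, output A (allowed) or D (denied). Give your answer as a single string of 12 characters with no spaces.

Tracking allowed requests in the window:
  req#1 t=2ms: ALLOW
  req#2 t=2ms: ALLOW
  req#3 t=2ms: ALLOW
  req#4 t=2ms: ALLOW
  req#5 t=3ms: DENY
  req#6 t=3ms: DENY
  req#7 t=3ms: DENY
  req#8 t=3ms: DENY
  req#9 t=6ms: DENY
  req#10 t=6ms: DENY
  req#11 t=6ms: DENY
  req#12 t=6ms: DENY

Answer: AAAADDDDDDDD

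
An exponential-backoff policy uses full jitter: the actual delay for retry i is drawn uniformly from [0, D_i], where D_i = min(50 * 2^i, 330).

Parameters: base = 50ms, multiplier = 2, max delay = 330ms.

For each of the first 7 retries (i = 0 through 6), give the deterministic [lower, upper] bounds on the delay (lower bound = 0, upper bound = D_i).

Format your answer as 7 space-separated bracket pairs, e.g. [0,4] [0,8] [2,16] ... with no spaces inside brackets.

Answer: [0,50] [0,100] [0,200] [0,330] [0,330] [0,330] [0,330]

Derivation:
Computing bounds per retry:
  i=0: D_i=min(50*2^0,330)=50, bounds=[0,50]
  i=1: D_i=min(50*2^1,330)=100, bounds=[0,100]
  i=2: D_i=min(50*2^2,330)=200, bounds=[0,200]
  i=3: D_i=min(50*2^3,330)=330, bounds=[0,330]
  i=4: D_i=min(50*2^4,330)=330, bounds=[0,330]
  i=5: D_i=min(50*2^5,330)=330, bounds=[0,330]
  i=6: D_i=min(50*2^6,330)=330, bounds=[0,330]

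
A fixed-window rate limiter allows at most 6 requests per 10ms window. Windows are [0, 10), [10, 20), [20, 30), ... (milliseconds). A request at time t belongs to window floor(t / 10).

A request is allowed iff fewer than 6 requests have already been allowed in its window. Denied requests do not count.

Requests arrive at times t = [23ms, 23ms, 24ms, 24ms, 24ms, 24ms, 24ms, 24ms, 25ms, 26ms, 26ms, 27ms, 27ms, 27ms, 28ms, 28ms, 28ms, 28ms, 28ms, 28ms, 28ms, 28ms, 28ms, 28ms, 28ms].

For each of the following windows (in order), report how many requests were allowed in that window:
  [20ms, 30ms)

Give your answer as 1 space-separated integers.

Answer: 6

Derivation:
Processing requests:
  req#1 t=23ms (window 2): ALLOW
  req#2 t=23ms (window 2): ALLOW
  req#3 t=24ms (window 2): ALLOW
  req#4 t=24ms (window 2): ALLOW
  req#5 t=24ms (window 2): ALLOW
  req#6 t=24ms (window 2): ALLOW
  req#7 t=24ms (window 2): DENY
  req#8 t=24ms (window 2): DENY
  req#9 t=25ms (window 2): DENY
  req#10 t=26ms (window 2): DENY
  req#11 t=26ms (window 2): DENY
  req#12 t=27ms (window 2): DENY
  req#13 t=27ms (window 2): DENY
  req#14 t=27ms (window 2): DENY
  req#15 t=28ms (window 2): DENY
  req#16 t=28ms (window 2): DENY
  req#17 t=28ms (window 2): DENY
  req#18 t=28ms (window 2): DENY
  req#19 t=28ms (window 2): DENY
  req#20 t=28ms (window 2): DENY
  req#21 t=28ms (window 2): DENY
  req#22 t=28ms (window 2): DENY
  req#23 t=28ms (window 2): DENY
  req#24 t=28ms (window 2): DENY
  req#25 t=28ms (window 2): DENY

Allowed counts by window: 6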